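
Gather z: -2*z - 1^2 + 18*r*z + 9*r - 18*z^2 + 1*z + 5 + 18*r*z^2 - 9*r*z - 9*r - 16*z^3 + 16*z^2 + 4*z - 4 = -16*z^3 + z^2*(18*r - 2) + z*(9*r + 3)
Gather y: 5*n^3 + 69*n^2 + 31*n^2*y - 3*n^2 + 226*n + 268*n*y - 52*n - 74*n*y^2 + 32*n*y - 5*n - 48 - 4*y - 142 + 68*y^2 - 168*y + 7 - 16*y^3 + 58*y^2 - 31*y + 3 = 5*n^3 + 66*n^2 + 169*n - 16*y^3 + y^2*(126 - 74*n) + y*(31*n^2 + 300*n - 203) - 180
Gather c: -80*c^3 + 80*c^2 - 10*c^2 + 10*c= -80*c^3 + 70*c^2 + 10*c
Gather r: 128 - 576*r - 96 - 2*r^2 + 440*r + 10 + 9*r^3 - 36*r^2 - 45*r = 9*r^3 - 38*r^2 - 181*r + 42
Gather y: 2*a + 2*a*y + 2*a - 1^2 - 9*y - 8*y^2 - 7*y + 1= 4*a - 8*y^2 + y*(2*a - 16)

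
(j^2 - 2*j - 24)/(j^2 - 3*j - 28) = (j - 6)/(j - 7)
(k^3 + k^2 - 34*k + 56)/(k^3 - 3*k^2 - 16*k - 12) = (-k^3 - k^2 + 34*k - 56)/(-k^3 + 3*k^2 + 16*k + 12)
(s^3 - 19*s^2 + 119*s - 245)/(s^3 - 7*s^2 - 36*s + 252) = (s^2 - 12*s + 35)/(s^2 - 36)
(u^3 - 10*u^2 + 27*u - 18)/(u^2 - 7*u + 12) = (u^2 - 7*u + 6)/(u - 4)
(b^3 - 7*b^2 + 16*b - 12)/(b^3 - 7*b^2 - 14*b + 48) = (b^2 - 5*b + 6)/(b^2 - 5*b - 24)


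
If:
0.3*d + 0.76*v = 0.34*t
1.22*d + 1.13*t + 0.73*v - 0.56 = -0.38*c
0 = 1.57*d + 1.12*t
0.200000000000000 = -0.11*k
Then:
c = 1.47368421052632 - 2.85850951821955*v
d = -0.97861577374109*v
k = -1.82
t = 1.37180961140492*v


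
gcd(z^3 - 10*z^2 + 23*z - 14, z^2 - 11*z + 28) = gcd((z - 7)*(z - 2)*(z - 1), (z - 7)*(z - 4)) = z - 7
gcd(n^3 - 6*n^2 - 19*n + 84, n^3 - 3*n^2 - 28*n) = n^2 - 3*n - 28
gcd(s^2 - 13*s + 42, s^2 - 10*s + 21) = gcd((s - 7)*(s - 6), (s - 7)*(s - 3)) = s - 7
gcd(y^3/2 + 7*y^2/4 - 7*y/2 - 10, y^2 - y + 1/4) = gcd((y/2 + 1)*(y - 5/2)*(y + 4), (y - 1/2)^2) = 1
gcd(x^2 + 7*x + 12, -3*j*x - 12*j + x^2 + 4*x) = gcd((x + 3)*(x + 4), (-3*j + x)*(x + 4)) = x + 4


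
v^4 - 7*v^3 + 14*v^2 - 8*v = v*(v - 4)*(v - 2)*(v - 1)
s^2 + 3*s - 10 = (s - 2)*(s + 5)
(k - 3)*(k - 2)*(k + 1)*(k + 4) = k^4 - 15*k^2 + 10*k + 24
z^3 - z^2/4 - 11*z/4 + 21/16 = (z - 3/2)*(z - 1/2)*(z + 7/4)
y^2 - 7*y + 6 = (y - 6)*(y - 1)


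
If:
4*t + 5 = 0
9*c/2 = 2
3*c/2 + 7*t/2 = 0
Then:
No Solution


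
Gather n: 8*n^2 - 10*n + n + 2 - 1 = 8*n^2 - 9*n + 1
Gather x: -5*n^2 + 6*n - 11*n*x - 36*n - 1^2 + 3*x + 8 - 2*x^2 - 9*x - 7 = -5*n^2 - 30*n - 2*x^2 + x*(-11*n - 6)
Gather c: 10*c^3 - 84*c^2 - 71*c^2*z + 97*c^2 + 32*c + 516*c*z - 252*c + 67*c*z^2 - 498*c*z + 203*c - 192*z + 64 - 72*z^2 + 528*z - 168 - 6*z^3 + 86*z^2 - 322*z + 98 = 10*c^3 + c^2*(13 - 71*z) + c*(67*z^2 + 18*z - 17) - 6*z^3 + 14*z^2 + 14*z - 6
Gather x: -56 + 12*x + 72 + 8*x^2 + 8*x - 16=8*x^2 + 20*x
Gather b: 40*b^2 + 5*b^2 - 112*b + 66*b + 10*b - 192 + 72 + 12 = 45*b^2 - 36*b - 108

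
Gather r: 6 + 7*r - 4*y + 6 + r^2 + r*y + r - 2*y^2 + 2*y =r^2 + r*(y + 8) - 2*y^2 - 2*y + 12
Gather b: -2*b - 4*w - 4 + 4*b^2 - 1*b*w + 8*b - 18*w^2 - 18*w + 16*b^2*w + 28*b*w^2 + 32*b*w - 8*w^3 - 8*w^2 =b^2*(16*w + 4) + b*(28*w^2 + 31*w + 6) - 8*w^3 - 26*w^2 - 22*w - 4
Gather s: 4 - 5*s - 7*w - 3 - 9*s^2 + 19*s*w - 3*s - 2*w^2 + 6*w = -9*s^2 + s*(19*w - 8) - 2*w^2 - w + 1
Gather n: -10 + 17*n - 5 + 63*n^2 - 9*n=63*n^2 + 8*n - 15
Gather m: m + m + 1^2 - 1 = 2*m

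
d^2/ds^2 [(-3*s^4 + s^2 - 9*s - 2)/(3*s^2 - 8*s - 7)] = 2*(-27*s^6 + 216*s^5 - 387*s^4 - 1401*s^3 - 873*s^2 - 423*s + 383)/(27*s^6 - 216*s^5 + 387*s^4 + 496*s^3 - 903*s^2 - 1176*s - 343)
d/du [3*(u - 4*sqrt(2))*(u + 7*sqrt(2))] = 6*u + 9*sqrt(2)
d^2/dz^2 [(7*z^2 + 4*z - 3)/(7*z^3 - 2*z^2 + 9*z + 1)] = 2*(343*z^6 + 588*z^5 - 2373*z^4 - 117*z^3 - 729*z^2 + 249*z - 278)/(343*z^9 - 294*z^8 + 1407*z^7 - 617*z^6 + 1725*z^5 - 96*z^4 + 642*z^3 + 237*z^2 + 27*z + 1)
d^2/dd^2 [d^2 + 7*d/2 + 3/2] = 2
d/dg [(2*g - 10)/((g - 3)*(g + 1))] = 2*(-g^2 + 10*g - 13)/(g^4 - 4*g^3 - 2*g^2 + 12*g + 9)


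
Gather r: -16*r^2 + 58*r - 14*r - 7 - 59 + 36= -16*r^2 + 44*r - 30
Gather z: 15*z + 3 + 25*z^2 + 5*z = 25*z^2 + 20*z + 3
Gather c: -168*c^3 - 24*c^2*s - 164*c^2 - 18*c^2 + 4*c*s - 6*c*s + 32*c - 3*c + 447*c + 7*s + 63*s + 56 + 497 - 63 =-168*c^3 + c^2*(-24*s - 182) + c*(476 - 2*s) + 70*s + 490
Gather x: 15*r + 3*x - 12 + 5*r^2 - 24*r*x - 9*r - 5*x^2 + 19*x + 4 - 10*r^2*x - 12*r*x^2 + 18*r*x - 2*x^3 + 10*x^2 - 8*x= 5*r^2 + 6*r - 2*x^3 + x^2*(5 - 12*r) + x*(-10*r^2 - 6*r + 14) - 8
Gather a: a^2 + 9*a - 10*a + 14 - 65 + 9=a^2 - a - 42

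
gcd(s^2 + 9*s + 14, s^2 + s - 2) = s + 2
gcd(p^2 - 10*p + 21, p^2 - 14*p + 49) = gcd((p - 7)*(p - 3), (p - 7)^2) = p - 7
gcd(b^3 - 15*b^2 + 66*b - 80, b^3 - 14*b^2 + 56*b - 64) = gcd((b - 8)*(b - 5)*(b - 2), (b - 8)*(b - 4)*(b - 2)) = b^2 - 10*b + 16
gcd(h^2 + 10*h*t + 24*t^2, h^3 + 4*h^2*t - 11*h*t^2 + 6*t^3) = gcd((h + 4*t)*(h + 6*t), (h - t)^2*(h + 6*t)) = h + 6*t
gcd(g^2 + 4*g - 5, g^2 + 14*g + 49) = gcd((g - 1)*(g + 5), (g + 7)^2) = 1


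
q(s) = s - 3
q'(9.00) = 1.00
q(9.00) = 6.00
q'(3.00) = 1.00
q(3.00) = 0.00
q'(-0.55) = 1.00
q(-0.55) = -3.55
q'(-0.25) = 1.00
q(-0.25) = -3.25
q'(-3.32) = 1.00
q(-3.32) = -6.32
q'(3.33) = 1.00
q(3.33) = 0.33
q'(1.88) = 1.00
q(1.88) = -1.12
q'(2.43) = 1.00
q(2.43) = -0.57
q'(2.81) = 1.00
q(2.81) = -0.19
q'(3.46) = 1.00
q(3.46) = 0.46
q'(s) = 1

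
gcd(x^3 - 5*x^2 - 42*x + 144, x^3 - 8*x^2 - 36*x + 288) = x^2 - 2*x - 48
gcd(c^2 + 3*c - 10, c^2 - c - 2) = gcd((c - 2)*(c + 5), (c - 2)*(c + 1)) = c - 2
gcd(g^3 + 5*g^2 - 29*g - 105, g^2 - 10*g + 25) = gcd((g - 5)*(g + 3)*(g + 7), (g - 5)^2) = g - 5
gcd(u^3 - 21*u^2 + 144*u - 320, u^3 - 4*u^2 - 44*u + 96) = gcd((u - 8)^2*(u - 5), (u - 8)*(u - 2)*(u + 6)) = u - 8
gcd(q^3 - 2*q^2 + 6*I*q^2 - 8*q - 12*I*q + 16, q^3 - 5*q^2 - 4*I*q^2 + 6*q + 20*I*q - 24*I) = q - 2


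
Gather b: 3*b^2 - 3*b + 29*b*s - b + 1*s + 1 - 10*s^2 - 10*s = 3*b^2 + b*(29*s - 4) - 10*s^2 - 9*s + 1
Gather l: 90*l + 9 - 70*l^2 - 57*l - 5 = -70*l^2 + 33*l + 4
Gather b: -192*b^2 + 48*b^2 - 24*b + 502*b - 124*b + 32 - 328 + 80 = -144*b^2 + 354*b - 216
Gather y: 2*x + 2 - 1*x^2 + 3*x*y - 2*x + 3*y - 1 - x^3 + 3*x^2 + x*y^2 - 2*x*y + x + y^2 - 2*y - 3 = -x^3 + 2*x^2 + x + y^2*(x + 1) + y*(x + 1) - 2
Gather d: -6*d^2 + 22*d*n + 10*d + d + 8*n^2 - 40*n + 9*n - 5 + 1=-6*d^2 + d*(22*n + 11) + 8*n^2 - 31*n - 4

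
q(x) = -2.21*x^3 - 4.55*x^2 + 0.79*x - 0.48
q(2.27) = -47.98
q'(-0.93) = 3.52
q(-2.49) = 3.46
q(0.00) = -0.48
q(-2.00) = -2.58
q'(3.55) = -115.07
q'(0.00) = 0.79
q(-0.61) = -2.15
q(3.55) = -153.89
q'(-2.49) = -17.66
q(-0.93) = -3.37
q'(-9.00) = -454.34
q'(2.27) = -54.03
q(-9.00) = 1234.95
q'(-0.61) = 3.87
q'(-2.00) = -7.53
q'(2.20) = -51.32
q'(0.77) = -10.15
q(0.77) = -3.58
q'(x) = -6.63*x^2 - 9.1*x + 0.79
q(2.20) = -44.30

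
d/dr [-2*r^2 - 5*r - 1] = -4*r - 5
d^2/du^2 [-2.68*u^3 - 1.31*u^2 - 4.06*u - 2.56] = -16.08*u - 2.62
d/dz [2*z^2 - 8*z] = 4*z - 8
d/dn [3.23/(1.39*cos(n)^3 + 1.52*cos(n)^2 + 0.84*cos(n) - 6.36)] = (13.4691*cos(n)^2 + 9.8192*cos(n) + 2.7132)*sin(n)/(1.39*cos(n)^3 + 1.52*cos(n)^2 + 0.84*cos(n) - 6.36)^2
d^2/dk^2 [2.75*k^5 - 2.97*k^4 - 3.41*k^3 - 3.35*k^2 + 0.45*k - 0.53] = 55.0*k^3 - 35.64*k^2 - 20.46*k - 6.7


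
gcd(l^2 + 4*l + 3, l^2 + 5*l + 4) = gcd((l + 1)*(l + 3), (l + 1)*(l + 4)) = l + 1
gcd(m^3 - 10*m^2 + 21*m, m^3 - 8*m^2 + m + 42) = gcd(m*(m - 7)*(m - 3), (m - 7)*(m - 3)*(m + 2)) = m^2 - 10*m + 21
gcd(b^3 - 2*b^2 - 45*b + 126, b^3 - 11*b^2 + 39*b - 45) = b - 3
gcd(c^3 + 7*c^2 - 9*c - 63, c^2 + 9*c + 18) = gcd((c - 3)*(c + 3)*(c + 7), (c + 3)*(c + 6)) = c + 3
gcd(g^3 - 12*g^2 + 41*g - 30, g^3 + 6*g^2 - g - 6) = g - 1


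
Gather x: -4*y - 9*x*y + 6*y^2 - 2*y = -9*x*y + 6*y^2 - 6*y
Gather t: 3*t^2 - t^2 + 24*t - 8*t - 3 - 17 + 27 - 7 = 2*t^2 + 16*t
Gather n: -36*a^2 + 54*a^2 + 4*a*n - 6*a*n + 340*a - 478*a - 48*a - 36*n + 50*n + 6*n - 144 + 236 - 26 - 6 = 18*a^2 - 186*a + n*(20 - 2*a) + 60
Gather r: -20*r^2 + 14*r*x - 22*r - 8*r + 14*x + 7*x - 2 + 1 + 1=-20*r^2 + r*(14*x - 30) + 21*x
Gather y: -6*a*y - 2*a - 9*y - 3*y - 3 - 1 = -2*a + y*(-6*a - 12) - 4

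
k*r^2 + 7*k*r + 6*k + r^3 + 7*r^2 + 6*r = (k + r)*(r + 1)*(r + 6)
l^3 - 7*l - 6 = (l - 3)*(l + 1)*(l + 2)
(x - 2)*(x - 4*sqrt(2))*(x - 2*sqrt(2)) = x^3 - 6*sqrt(2)*x^2 - 2*x^2 + 16*x + 12*sqrt(2)*x - 32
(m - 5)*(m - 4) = m^2 - 9*m + 20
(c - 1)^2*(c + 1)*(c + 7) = c^4 + 6*c^3 - 8*c^2 - 6*c + 7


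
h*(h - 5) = h^2 - 5*h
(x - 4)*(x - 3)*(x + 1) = x^3 - 6*x^2 + 5*x + 12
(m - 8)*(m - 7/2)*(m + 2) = m^3 - 19*m^2/2 + 5*m + 56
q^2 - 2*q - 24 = (q - 6)*(q + 4)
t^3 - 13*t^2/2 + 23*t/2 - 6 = (t - 4)*(t - 3/2)*(t - 1)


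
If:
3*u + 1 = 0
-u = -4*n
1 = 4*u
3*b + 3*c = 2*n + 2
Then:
No Solution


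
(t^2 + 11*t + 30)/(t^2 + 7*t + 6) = (t + 5)/(t + 1)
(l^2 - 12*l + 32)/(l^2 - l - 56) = (l - 4)/(l + 7)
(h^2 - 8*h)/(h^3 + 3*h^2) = (h - 8)/(h*(h + 3))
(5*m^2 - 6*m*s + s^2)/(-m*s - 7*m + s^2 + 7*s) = (-5*m + s)/(s + 7)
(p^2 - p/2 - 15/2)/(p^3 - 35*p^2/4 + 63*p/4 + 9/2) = 2*(2*p + 5)/(4*p^2 - 23*p - 6)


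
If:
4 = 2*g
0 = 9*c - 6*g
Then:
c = 4/3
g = 2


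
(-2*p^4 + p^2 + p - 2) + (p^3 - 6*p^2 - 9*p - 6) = -2*p^4 + p^3 - 5*p^2 - 8*p - 8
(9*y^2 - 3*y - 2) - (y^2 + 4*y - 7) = 8*y^2 - 7*y + 5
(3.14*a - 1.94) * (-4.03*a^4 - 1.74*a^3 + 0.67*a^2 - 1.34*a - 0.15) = -12.6542*a^5 + 2.3546*a^4 + 5.4794*a^3 - 5.5074*a^2 + 2.1286*a + 0.291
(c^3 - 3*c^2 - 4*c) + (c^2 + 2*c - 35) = c^3 - 2*c^2 - 2*c - 35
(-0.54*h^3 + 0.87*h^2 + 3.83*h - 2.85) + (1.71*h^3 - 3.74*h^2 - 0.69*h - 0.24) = 1.17*h^3 - 2.87*h^2 + 3.14*h - 3.09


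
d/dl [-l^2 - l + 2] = -2*l - 1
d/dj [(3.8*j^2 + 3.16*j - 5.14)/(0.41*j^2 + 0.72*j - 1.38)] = (1.4404*j^2 - 6.2732*j - 0.660000000000001)/(0.1681*j^4 + 0.5904*j^3 - 0.6132*j^2 - 1.9872*j + 1.9044)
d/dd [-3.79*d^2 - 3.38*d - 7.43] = -7.58*d - 3.38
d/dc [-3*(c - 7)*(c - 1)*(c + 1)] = -9*c^2 + 42*c + 3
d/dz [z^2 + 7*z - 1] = 2*z + 7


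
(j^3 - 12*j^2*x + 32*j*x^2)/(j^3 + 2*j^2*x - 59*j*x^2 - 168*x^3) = j*(j - 4*x)/(j^2 + 10*j*x + 21*x^2)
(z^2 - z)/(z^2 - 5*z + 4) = z/(z - 4)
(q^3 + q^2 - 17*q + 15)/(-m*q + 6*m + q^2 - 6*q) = (-q^3 - q^2 + 17*q - 15)/(m*q - 6*m - q^2 + 6*q)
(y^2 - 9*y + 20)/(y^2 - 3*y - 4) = (y - 5)/(y + 1)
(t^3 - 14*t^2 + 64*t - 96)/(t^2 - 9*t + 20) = (t^2 - 10*t + 24)/(t - 5)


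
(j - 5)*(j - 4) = j^2 - 9*j + 20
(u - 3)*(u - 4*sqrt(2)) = u^2 - 4*sqrt(2)*u - 3*u + 12*sqrt(2)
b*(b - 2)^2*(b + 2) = b^4 - 2*b^3 - 4*b^2 + 8*b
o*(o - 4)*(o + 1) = o^3 - 3*o^2 - 4*o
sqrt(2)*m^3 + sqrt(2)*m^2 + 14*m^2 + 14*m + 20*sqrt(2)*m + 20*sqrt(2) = (m + 2*sqrt(2))*(m + 5*sqrt(2))*(sqrt(2)*m + sqrt(2))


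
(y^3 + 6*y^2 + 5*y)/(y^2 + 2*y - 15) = y*(y + 1)/(y - 3)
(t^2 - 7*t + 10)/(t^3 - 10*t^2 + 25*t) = (t - 2)/(t*(t - 5))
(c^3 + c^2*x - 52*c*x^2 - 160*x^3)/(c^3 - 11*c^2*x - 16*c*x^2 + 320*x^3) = (-c - 4*x)/(-c + 8*x)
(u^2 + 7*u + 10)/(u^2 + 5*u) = (u + 2)/u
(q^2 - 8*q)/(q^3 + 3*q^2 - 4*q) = (q - 8)/(q^2 + 3*q - 4)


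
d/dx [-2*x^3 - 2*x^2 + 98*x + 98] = -6*x^2 - 4*x + 98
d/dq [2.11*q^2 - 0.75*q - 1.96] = 4.22*q - 0.75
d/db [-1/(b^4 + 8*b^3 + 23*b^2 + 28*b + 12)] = 2*(2*b^3 + 12*b^2 + 23*b + 14)/(b^4 + 8*b^3 + 23*b^2 + 28*b + 12)^2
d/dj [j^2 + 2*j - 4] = 2*j + 2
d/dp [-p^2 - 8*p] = -2*p - 8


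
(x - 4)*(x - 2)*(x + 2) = x^3 - 4*x^2 - 4*x + 16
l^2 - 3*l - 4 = (l - 4)*(l + 1)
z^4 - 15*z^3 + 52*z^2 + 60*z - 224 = (z - 8)*(z - 7)*(z - 2)*(z + 2)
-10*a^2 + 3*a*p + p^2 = (-2*a + p)*(5*a + p)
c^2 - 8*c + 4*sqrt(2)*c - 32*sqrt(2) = (c - 8)*(c + 4*sqrt(2))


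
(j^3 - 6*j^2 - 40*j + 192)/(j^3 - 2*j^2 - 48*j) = (j - 4)/j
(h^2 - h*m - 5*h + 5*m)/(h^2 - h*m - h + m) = (h - 5)/(h - 1)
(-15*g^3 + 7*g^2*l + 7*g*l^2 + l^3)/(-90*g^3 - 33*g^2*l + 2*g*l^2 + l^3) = (g - l)/(6*g - l)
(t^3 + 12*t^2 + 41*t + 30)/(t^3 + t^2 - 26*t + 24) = (t^2 + 6*t + 5)/(t^2 - 5*t + 4)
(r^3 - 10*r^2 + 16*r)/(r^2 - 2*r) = r - 8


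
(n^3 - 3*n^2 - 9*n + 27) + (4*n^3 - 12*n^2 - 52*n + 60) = 5*n^3 - 15*n^2 - 61*n + 87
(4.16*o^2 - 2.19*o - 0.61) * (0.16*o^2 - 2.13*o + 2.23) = 0.6656*o^4 - 9.2112*o^3 + 13.8439*o^2 - 3.5844*o - 1.3603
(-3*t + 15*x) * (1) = -3*t + 15*x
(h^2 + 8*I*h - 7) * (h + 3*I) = h^3 + 11*I*h^2 - 31*h - 21*I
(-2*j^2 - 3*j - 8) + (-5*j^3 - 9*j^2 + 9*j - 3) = -5*j^3 - 11*j^2 + 6*j - 11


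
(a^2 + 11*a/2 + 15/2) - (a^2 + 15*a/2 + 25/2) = -2*a - 5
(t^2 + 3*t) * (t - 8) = t^3 - 5*t^2 - 24*t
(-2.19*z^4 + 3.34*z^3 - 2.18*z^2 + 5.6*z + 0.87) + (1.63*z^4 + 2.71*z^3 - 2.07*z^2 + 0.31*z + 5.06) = -0.56*z^4 + 6.05*z^3 - 4.25*z^2 + 5.91*z + 5.93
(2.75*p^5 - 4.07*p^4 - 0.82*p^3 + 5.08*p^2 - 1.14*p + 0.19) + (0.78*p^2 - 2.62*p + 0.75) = 2.75*p^5 - 4.07*p^4 - 0.82*p^3 + 5.86*p^2 - 3.76*p + 0.94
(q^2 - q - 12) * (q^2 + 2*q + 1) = q^4 + q^3 - 13*q^2 - 25*q - 12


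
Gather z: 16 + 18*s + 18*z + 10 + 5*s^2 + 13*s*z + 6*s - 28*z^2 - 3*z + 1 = 5*s^2 + 24*s - 28*z^2 + z*(13*s + 15) + 27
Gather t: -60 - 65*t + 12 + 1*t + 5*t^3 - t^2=5*t^3 - t^2 - 64*t - 48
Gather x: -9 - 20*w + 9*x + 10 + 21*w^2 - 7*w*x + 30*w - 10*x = 21*w^2 + 10*w + x*(-7*w - 1) + 1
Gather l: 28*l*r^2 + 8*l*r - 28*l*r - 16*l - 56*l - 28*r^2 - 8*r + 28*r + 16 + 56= l*(28*r^2 - 20*r - 72) - 28*r^2 + 20*r + 72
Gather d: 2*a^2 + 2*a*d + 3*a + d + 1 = 2*a^2 + 3*a + d*(2*a + 1) + 1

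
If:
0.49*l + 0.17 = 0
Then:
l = -0.35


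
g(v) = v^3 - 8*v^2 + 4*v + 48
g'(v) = 3*v^2 - 16*v + 4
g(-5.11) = -314.77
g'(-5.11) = 164.10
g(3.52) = 6.57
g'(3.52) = -15.15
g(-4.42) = -212.32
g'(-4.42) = 133.33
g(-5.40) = -364.34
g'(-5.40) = 177.88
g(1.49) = 39.51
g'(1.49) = -13.18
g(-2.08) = -3.93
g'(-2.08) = 50.26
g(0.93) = 45.61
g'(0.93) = -8.29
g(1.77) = 35.56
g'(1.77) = -14.92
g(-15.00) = -5187.00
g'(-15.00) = 919.00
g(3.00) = 15.00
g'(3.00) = -17.00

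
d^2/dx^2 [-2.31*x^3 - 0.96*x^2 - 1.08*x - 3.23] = -13.86*x - 1.92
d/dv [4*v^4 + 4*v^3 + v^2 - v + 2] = 16*v^3 + 12*v^2 + 2*v - 1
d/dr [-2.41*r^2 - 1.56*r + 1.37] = -4.82*r - 1.56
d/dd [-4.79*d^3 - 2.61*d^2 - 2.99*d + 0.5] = -14.37*d^2 - 5.22*d - 2.99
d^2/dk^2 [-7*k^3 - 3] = -42*k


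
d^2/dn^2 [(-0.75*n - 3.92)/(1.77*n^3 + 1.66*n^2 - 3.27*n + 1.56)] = (-14.09805*n^5 - 160.593516*n^4 - 197.099154*n^3 + 96.170496*n^2 + 204.267888*n - 71.181672)/(5.545233*n^9 + 15.601842*n^8 - 16.101513*n^7 - 38.411216*n^6 + 57.248415*n^5 + 11.972106*n^4 - 72.851319*n^3 + 62.1621*n^2 - 23.873616*n + 3.796416)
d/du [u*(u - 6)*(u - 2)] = 3*u^2 - 16*u + 12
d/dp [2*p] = 2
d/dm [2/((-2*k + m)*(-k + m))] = 2*(3*k - 2*m)/((k - m)^2*(2*k - m)^2)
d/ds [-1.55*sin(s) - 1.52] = -1.55*cos(s)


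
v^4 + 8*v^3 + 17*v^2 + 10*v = v*(v + 1)*(v + 2)*(v + 5)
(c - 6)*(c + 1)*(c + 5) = c^3 - 31*c - 30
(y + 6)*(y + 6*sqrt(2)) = y^2 + 6*y + 6*sqrt(2)*y + 36*sqrt(2)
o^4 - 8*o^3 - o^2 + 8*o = o*(o - 8)*(o - 1)*(o + 1)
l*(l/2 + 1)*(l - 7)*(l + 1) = l^4/2 - 2*l^3 - 19*l^2/2 - 7*l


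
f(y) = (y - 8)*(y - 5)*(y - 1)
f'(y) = (y - 8)*(y - 5) + (y - 8)*(y - 1) + (y - 5)*(y - 1) = 3*y^2 - 28*y + 53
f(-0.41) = -64.15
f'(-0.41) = 64.98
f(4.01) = 11.89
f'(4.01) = -11.04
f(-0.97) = -105.50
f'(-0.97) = 82.98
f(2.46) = 20.54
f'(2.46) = 2.27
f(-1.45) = -149.33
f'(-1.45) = 99.91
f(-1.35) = -139.53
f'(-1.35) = 96.27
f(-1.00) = -108.00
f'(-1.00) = 84.00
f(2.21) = 19.55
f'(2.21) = 5.77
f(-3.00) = -352.00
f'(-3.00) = 164.00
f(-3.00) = -352.00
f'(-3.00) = 164.00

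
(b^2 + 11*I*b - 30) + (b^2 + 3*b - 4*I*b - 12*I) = 2*b^2 + 3*b + 7*I*b - 30 - 12*I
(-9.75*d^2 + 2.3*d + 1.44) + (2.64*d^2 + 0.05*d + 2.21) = -7.11*d^2 + 2.35*d + 3.65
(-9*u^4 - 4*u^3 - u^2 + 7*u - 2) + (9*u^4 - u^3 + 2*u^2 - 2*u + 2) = -5*u^3 + u^2 + 5*u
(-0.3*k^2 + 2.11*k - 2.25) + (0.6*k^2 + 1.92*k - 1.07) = 0.3*k^2 + 4.03*k - 3.32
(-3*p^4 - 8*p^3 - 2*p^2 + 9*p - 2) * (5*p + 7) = -15*p^5 - 61*p^4 - 66*p^3 + 31*p^2 + 53*p - 14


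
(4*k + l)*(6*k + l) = 24*k^2 + 10*k*l + l^2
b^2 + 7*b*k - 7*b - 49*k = (b - 7)*(b + 7*k)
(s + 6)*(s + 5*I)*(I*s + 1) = I*s^3 - 4*s^2 + 6*I*s^2 - 24*s + 5*I*s + 30*I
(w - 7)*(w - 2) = w^2 - 9*w + 14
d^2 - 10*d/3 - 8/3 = (d - 4)*(d + 2/3)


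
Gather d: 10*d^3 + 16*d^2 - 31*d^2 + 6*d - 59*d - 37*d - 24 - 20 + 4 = 10*d^3 - 15*d^2 - 90*d - 40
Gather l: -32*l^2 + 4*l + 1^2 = -32*l^2 + 4*l + 1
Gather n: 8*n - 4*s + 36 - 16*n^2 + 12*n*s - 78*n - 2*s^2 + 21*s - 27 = -16*n^2 + n*(12*s - 70) - 2*s^2 + 17*s + 9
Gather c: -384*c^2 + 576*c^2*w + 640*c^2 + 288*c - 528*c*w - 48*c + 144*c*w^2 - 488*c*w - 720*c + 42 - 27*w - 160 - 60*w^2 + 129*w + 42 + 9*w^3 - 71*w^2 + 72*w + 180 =c^2*(576*w + 256) + c*(144*w^2 - 1016*w - 480) + 9*w^3 - 131*w^2 + 174*w + 104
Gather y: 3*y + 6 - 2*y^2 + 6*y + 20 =-2*y^2 + 9*y + 26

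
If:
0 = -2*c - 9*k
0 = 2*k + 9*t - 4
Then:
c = 81*t/4 - 9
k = 2 - 9*t/2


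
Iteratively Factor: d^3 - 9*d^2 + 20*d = (d - 5)*(d^2 - 4*d) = d*(d - 5)*(d - 4)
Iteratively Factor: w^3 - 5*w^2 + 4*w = (w - 4)*(w^2 - w) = (w - 4)*(w - 1)*(w)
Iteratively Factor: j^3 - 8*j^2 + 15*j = (j - 3)*(j^2 - 5*j) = j*(j - 3)*(j - 5)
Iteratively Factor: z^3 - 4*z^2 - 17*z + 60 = (z - 3)*(z^2 - z - 20) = (z - 3)*(z + 4)*(z - 5)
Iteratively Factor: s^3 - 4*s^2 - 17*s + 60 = (s - 5)*(s^2 + s - 12) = (s - 5)*(s + 4)*(s - 3)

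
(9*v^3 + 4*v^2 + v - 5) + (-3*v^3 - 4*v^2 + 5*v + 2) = 6*v^3 + 6*v - 3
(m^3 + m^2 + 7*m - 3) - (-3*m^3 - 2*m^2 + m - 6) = 4*m^3 + 3*m^2 + 6*m + 3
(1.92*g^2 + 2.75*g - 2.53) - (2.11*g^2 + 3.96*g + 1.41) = -0.19*g^2 - 1.21*g - 3.94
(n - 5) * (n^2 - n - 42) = n^3 - 6*n^2 - 37*n + 210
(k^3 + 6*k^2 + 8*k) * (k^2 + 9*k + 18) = k^5 + 15*k^4 + 80*k^3 + 180*k^2 + 144*k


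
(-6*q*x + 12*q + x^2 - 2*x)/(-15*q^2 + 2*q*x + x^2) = (-6*q*x + 12*q + x^2 - 2*x)/(-15*q^2 + 2*q*x + x^2)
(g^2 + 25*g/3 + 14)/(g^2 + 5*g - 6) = (g + 7/3)/(g - 1)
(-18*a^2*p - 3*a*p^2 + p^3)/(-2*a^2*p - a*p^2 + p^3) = (18*a^2 + 3*a*p - p^2)/(2*a^2 + a*p - p^2)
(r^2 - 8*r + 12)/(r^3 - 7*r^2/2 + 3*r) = 2*(r - 6)/(r*(2*r - 3))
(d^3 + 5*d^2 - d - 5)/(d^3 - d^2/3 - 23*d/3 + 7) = 3*(d^2 + 6*d + 5)/(3*d^2 + 2*d - 21)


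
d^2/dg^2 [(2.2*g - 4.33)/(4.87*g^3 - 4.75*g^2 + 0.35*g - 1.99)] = (313.06308*g^5 - 1537.679124*g^4 + 1694.3948*g^3 - 374.60634*g^2 - 333.361224*g + 83.8624)/(115.501303*g^9 - 337.965825*g^8 + 354.54087*g^7 - 297.340018*g^6 + 301.6824*g^5 - 156.79548*g^4 + 77.750186*g^3 - 57.16275*g^2 + 4.158105*g - 7.880599)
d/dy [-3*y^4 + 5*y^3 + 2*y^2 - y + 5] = -12*y^3 + 15*y^2 + 4*y - 1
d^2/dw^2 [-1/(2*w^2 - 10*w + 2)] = (w^2 - 5*w - (2*w - 5)^2 + 1)/(w^2 - 5*w + 1)^3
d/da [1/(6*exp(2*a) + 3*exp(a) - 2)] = (-12*exp(a) - 3)*exp(a)/(6*exp(2*a) + 3*exp(a) - 2)^2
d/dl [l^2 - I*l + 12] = 2*l - I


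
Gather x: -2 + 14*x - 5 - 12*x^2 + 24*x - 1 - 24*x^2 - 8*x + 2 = -36*x^2 + 30*x - 6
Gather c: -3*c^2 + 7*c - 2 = -3*c^2 + 7*c - 2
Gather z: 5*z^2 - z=5*z^2 - z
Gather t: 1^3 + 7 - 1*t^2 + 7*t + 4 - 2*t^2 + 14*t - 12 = -3*t^2 + 21*t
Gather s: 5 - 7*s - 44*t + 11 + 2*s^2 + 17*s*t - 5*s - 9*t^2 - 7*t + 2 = 2*s^2 + s*(17*t - 12) - 9*t^2 - 51*t + 18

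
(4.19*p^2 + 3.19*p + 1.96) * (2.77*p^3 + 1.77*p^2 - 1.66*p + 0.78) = 11.6063*p^5 + 16.2526*p^4 + 4.1201*p^3 + 1.442*p^2 - 0.7654*p + 1.5288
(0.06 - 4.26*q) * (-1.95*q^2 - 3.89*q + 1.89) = 8.307*q^3 + 16.4544*q^2 - 8.2848*q + 0.1134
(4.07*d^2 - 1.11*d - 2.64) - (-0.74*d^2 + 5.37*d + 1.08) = 4.81*d^2 - 6.48*d - 3.72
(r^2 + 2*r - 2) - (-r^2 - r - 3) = 2*r^2 + 3*r + 1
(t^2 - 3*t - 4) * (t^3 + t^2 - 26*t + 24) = t^5 - 2*t^4 - 33*t^3 + 98*t^2 + 32*t - 96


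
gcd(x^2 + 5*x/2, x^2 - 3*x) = x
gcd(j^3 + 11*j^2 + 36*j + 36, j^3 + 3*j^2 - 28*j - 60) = j^2 + 8*j + 12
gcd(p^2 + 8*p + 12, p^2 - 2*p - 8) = p + 2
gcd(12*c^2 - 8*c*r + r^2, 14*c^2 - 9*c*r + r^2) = -2*c + r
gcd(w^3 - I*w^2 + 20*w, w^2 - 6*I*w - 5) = w - 5*I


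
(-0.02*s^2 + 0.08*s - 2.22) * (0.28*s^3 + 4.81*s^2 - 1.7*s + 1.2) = -0.0056*s^5 - 0.0738*s^4 - 0.2028*s^3 - 10.8382*s^2 + 3.87*s - 2.664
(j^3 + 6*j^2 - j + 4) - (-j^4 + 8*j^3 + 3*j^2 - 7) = j^4 - 7*j^3 + 3*j^2 - j + 11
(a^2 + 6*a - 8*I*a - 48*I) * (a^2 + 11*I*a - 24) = a^4 + 6*a^3 + 3*I*a^3 + 64*a^2 + 18*I*a^2 + 384*a + 192*I*a + 1152*I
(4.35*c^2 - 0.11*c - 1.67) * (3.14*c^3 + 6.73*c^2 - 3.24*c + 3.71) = 13.659*c^5 + 28.9301*c^4 - 20.0781*c^3 + 5.2558*c^2 + 5.0027*c - 6.1957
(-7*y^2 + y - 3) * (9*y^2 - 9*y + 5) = -63*y^4 + 72*y^3 - 71*y^2 + 32*y - 15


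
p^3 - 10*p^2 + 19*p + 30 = (p - 6)*(p - 5)*(p + 1)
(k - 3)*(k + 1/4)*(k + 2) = k^3 - 3*k^2/4 - 25*k/4 - 3/2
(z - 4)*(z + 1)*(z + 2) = z^3 - z^2 - 10*z - 8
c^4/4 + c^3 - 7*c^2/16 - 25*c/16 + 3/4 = (c/4 + 1)*(c - 1)*(c - 1/2)*(c + 3/2)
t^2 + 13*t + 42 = (t + 6)*(t + 7)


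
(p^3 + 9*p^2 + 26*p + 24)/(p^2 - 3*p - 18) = (p^2 + 6*p + 8)/(p - 6)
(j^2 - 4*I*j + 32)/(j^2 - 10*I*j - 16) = (j + 4*I)/(j - 2*I)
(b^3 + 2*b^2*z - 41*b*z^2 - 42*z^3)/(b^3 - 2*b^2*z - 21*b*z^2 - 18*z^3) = (b + 7*z)/(b + 3*z)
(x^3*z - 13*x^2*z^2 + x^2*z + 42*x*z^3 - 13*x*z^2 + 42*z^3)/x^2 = x*z - 13*z^2 + z + 42*z^3/x - 13*z^2/x + 42*z^3/x^2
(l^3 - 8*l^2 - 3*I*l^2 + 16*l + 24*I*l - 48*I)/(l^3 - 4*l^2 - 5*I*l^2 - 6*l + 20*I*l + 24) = (l - 4)/(l - 2*I)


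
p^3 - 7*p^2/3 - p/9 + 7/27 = (p - 7/3)*(p - 1/3)*(p + 1/3)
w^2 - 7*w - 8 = (w - 8)*(w + 1)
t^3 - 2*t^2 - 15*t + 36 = (t - 3)^2*(t + 4)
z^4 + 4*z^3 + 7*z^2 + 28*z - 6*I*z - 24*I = (z + 4)*(z - 2*I)*(z - I)*(z + 3*I)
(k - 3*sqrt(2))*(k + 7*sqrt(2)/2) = k^2 + sqrt(2)*k/2 - 21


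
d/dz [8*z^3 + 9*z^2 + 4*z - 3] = 24*z^2 + 18*z + 4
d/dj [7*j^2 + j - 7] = 14*j + 1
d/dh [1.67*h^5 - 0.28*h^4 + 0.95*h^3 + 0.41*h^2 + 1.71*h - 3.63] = 8.35*h^4 - 1.12*h^3 + 2.85*h^2 + 0.82*h + 1.71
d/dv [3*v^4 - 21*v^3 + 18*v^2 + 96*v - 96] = 12*v^3 - 63*v^2 + 36*v + 96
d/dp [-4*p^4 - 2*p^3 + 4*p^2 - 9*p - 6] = -16*p^3 - 6*p^2 + 8*p - 9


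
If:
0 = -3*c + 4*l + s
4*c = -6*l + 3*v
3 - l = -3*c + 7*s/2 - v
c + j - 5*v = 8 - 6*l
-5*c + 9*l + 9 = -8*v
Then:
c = -72/287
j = 220/41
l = -87/287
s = 132/287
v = -270/287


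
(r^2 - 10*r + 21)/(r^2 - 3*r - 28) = (r - 3)/(r + 4)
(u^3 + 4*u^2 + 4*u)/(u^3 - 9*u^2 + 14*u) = (u^2 + 4*u + 4)/(u^2 - 9*u + 14)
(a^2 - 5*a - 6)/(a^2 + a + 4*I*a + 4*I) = (a - 6)/(a + 4*I)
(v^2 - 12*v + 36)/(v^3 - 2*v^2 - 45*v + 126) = (v - 6)/(v^2 + 4*v - 21)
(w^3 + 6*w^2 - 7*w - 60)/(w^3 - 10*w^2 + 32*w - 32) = (w^3 + 6*w^2 - 7*w - 60)/(w^3 - 10*w^2 + 32*w - 32)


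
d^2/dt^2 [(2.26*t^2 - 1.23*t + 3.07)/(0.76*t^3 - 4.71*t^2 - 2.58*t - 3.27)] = (2.610752*t^6 - 4.26268799999997*t^5 + 74.2846800000001*t^4 - 211.520814*t^3 + 126.984582*t^2 + 383.278086*t + 15.389802)/(0.438976*t^9 - 8.161488*t^8 + 46.109124*t^7 - 54.741159*t^6 - 86.29659*t^5 - 273.210057*t^4 - 231.212016*t^3 - 216.389961*t^2 - 82.763046*t - 34.965783)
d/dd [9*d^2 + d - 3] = 18*d + 1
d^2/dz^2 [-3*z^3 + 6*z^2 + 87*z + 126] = 12 - 18*z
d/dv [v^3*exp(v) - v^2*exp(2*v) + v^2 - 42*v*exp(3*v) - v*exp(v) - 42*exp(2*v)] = v^3*exp(v) - 2*v^2*exp(2*v) + 3*v^2*exp(v) - 126*v*exp(3*v) - 2*v*exp(2*v) - v*exp(v) + 2*v - 42*exp(3*v) - 84*exp(2*v) - exp(v)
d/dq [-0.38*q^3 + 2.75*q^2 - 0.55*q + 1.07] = -1.14*q^2 + 5.5*q - 0.55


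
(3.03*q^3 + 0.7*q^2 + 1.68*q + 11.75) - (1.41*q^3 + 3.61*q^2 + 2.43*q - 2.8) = 1.62*q^3 - 2.91*q^2 - 0.75*q + 14.55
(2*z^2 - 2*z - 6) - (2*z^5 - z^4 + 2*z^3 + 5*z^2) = -2*z^5 + z^4 - 2*z^3 - 3*z^2 - 2*z - 6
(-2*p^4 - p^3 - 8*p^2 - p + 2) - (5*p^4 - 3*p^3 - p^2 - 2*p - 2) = -7*p^4 + 2*p^3 - 7*p^2 + p + 4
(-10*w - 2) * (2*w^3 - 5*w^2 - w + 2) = -20*w^4 + 46*w^3 + 20*w^2 - 18*w - 4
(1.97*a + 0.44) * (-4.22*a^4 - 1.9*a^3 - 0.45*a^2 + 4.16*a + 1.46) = -8.3134*a^5 - 5.5998*a^4 - 1.7225*a^3 + 7.9972*a^2 + 4.7066*a + 0.6424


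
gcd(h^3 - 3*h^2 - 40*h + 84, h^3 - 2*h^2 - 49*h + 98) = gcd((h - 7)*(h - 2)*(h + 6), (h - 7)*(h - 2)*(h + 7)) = h^2 - 9*h + 14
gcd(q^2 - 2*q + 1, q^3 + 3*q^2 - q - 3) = q - 1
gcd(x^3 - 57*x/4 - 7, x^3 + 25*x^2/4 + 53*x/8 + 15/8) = x + 1/2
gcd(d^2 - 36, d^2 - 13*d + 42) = d - 6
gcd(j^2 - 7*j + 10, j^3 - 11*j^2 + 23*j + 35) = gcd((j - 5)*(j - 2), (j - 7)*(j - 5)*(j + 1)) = j - 5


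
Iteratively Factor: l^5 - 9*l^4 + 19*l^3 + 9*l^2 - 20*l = (l - 4)*(l^4 - 5*l^3 - l^2 + 5*l) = (l - 4)*(l - 1)*(l^3 - 4*l^2 - 5*l) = (l - 4)*(l - 1)*(l + 1)*(l^2 - 5*l) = l*(l - 4)*(l - 1)*(l + 1)*(l - 5)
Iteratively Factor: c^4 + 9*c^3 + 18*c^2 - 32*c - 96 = (c + 4)*(c^3 + 5*c^2 - 2*c - 24) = (c + 4)^2*(c^2 + c - 6) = (c + 3)*(c + 4)^2*(c - 2)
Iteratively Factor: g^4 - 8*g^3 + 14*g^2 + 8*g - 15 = (g - 3)*(g^3 - 5*g^2 - g + 5) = (g - 5)*(g - 3)*(g^2 - 1) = (g - 5)*(g - 3)*(g + 1)*(g - 1)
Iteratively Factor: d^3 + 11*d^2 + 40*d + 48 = (d + 4)*(d^2 + 7*d + 12) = (d + 4)^2*(d + 3)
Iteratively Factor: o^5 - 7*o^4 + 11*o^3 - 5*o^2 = (o)*(o^4 - 7*o^3 + 11*o^2 - 5*o) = o^2*(o^3 - 7*o^2 + 11*o - 5) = o^2*(o - 5)*(o^2 - 2*o + 1) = o^2*(o - 5)*(o - 1)*(o - 1)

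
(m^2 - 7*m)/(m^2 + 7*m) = (m - 7)/(m + 7)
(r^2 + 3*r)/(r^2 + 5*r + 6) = r/(r + 2)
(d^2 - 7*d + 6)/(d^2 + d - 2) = (d - 6)/(d + 2)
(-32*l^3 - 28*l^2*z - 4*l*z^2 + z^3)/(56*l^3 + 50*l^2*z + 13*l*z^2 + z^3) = (-16*l^2 - 6*l*z + z^2)/(28*l^2 + 11*l*z + z^2)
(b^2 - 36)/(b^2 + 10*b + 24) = (b - 6)/(b + 4)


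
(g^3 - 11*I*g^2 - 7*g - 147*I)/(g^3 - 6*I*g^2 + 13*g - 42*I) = (g - 7*I)/(g - 2*I)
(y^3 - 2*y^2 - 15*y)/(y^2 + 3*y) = y - 5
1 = 1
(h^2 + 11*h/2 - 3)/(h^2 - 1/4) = 2*(h + 6)/(2*h + 1)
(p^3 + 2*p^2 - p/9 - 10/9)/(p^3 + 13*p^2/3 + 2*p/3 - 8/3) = (p + 5/3)/(p + 4)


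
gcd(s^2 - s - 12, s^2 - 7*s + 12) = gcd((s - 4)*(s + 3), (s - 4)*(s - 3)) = s - 4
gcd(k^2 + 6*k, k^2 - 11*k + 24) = 1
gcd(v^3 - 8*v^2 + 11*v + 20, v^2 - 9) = 1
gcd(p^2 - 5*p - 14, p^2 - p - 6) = p + 2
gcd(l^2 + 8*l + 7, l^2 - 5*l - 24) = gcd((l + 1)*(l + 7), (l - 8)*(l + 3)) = 1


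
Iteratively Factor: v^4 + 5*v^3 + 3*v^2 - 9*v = (v)*(v^3 + 5*v^2 + 3*v - 9) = v*(v + 3)*(v^2 + 2*v - 3) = v*(v + 3)^2*(v - 1)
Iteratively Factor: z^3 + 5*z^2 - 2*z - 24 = (z - 2)*(z^2 + 7*z + 12) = (z - 2)*(z + 4)*(z + 3)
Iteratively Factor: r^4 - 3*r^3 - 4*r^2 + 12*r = (r - 2)*(r^3 - r^2 - 6*r) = r*(r - 2)*(r^2 - r - 6) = r*(r - 3)*(r - 2)*(r + 2)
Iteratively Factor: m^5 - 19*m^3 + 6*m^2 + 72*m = (m + 4)*(m^4 - 4*m^3 - 3*m^2 + 18*m) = (m - 3)*(m + 4)*(m^3 - m^2 - 6*m) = (m - 3)*(m + 2)*(m + 4)*(m^2 - 3*m) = (m - 3)^2*(m + 2)*(m + 4)*(m)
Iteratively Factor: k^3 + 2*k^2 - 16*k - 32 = (k + 4)*(k^2 - 2*k - 8) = (k + 2)*(k + 4)*(k - 4)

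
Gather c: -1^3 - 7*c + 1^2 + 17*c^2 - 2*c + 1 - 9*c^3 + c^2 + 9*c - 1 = -9*c^3 + 18*c^2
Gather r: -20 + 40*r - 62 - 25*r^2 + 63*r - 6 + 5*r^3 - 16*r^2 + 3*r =5*r^3 - 41*r^2 + 106*r - 88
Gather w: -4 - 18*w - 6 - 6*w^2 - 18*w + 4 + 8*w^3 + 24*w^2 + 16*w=8*w^3 + 18*w^2 - 20*w - 6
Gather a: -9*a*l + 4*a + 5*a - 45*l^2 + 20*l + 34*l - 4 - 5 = a*(9 - 9*l) - 45*l^2 + 54*l - 9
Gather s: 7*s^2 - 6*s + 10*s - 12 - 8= 7*s^2 + 4*s - 20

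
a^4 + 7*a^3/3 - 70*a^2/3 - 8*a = a*(a - 4)*(a + 1/3)*(a + 6)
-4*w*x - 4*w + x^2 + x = (-4*w + x)*(x + 1)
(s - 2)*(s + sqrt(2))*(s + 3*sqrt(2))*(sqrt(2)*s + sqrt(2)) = sqrt(2)*s^4 - sqrt(2)*s^3 + 8*s^3 - 8*s^2 + 4*sqrt(2)*s^2 - 16*s - 6*sqrt(2)*s - 12*sqrt(2)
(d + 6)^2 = d^2 + 12*d + 36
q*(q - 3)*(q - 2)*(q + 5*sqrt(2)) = q^4 - 5*q^3 + 5*sqrt(2)*q^3 - 25*sqrt(2)*q^2 + 6*q^2 + 30*sqrt(2)*q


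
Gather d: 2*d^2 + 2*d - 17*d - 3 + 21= 2*d^2 - 15*d + 18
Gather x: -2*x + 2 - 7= -2*x - 5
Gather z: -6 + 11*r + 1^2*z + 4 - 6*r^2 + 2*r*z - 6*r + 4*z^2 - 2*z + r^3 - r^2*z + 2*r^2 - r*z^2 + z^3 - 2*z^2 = r^3 - 4*r^2 + 5*r + z^3 + z^2*(2 - r) + z*(-r^2 + 2*r - 1) - 2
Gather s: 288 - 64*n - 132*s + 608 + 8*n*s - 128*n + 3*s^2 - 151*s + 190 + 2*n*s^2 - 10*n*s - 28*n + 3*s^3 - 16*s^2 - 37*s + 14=-220*n + 3*s^3 + s^2*(2*n - 13) + s*(-2*n - 320) + 1100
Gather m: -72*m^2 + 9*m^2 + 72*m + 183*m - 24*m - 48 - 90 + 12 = -63*m^2 + 231*m - 126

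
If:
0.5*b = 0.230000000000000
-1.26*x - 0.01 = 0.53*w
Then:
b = 0.46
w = -2.37735849056604*x - 0.0188679245283019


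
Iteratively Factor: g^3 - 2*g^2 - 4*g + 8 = (g - 2)*(g^2 - 4) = (g - 2)*(g + 2)*(g - 2)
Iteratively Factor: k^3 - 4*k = (k - 2)*(k^2 + 2*k) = k*(k - 2)*(k + 2)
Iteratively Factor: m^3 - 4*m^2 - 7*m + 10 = (m - 5)*(m^2 + m - 2) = (m - 5)*(m - 1)*(m + 2)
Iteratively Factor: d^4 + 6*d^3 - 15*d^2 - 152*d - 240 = (d + 4)*(d^3 + 2*d^2 - 23*d - 60) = (d + 4)^2*(d^2 - 2*d - 15) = (d + 3)*(d + 4)^2*(d - 5)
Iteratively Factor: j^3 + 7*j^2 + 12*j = (j + 3)*(j^2 + 4*j) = j*(j + 3)*(j + 4)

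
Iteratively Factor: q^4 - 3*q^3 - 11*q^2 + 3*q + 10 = (q - 5)*(q^3 + 2*q^2 - q - 2) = (q - 5)*(q + 1)*(q^2 + q - 2) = (q - 5)*(q - 1)*(q + 1)*(q + 2)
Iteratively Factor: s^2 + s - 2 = (s - 1)*(s + 2)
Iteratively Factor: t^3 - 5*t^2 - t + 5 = (t - 5)*(t^2 - 1) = (t - 5)*(t - 1)*(t + 1)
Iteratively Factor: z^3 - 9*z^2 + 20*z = (z - 5)*(z^2 - 4*z) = (z - 5)*(z - 4)*(z)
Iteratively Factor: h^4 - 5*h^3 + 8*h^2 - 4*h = (h)*(h^3 - 5*h^2 + 8*h - 4) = h*(h - 1)*(h^2 - 4*h + 4) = h*(h - 2)*(h - 1)*(h - 2)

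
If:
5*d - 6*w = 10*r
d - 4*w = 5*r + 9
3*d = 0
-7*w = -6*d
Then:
No Solution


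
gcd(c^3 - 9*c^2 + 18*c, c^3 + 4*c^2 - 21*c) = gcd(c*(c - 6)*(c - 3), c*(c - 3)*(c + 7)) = c^2 - 3*c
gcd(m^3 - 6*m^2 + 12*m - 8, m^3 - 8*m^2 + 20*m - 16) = m^2 - 4*m + 4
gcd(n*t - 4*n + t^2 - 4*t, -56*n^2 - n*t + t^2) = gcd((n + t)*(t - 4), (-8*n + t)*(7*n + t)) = 1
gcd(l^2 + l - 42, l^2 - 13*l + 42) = l - 6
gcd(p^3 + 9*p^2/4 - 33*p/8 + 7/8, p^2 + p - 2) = p - 1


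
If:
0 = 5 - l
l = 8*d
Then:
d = 5/8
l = 5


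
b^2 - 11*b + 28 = (b - 7)*(b - 4)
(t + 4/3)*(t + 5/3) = t^2 + 3*t + 20/9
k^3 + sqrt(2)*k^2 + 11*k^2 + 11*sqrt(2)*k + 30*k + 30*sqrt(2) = (k + 5)*(k + 6)*(k + sqrt(2))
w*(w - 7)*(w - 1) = w^3 - 8*w^2 + 7*w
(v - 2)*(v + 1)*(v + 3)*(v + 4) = v^4 + 6*v^3 + 3*v^2 - 26*v - 24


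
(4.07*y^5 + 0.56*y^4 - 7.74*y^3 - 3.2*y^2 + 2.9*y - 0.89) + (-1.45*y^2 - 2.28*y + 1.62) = 4.07*y^5 + 0.56*y^4 - 7.74*y^3 - 4.65*y^2 + 0.62*y + 0.73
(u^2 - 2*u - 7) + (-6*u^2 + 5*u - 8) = -5*u^2 + 3*u - 15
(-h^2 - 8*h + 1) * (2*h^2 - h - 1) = -2*h^4 - 15*h^3 + 11*h^2 + 7*h - 1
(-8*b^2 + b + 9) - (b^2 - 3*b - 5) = -9*b^2 + 4*b + 14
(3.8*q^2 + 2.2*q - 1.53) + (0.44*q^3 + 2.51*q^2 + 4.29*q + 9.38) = 0.44*q^3 + 6.31*q^2 + 6.49*q + 7.85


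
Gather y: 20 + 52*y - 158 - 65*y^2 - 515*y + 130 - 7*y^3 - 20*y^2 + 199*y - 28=-7*y^3 - 85*y^2 - 264*y - 36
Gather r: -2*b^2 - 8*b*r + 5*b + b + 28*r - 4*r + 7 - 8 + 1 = -2*b^2 + 6*b + r*(24 - 8*b)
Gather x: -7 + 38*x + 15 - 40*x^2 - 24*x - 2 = -40*x^2 + 14*x + 6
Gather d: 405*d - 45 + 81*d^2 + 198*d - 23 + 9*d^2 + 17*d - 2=90*d^2 + 620*d - 70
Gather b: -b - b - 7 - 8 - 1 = -2*b - 16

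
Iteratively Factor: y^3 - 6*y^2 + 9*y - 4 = (y - 1)*(y^2 - 5*y + 4) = (y - 1)^2*(y - 4)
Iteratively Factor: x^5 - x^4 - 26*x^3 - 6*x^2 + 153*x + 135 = (x - 3)*(x^4 + 2*x^3 - 20*x^2 - 66*x - 45) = (x - 5)*(x - 3)*(x^3 + 7*x^2 + 15*x + 9) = (x - 5)*(x - 3)*(x + 3)*(x^2 + 4*x + 3) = (x - 5)*(x - 3)*(x + 3)^2*(x + 1)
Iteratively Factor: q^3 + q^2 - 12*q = (q + 4)*(q^2 - 3*q) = (q - 3)*(q + 4)*(q)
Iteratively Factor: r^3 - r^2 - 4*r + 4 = (r - 1)*(r^2 - 4) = (r - 1)*(r + 2)*(r - 2)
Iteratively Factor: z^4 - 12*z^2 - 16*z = (z)*(z^3 - 12*z - 16) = z*(z + 2)*(z^2 - 2*z - 8) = z*(z + 2)^2*(z - 4)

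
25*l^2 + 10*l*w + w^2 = (5*l + w)^2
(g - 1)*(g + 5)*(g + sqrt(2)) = g^3 + sqrt(2)*g^2 + 4*g^2 - 5*g + 4*sqrt(2)*g - 5*sqrt(2)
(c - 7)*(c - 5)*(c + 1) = c^3 - 11*c^2 + 23*c + 35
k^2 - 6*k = k*(k - 6)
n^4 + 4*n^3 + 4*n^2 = n^2*(n + 2)^2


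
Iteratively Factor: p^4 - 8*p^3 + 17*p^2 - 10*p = (p - 1)*(p^3 - 7*p^2 + 10*p) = (p - 5)*(p - 1)*(p^2 - 2*p) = p*(p - 5)*(p - 1)*(p - 2)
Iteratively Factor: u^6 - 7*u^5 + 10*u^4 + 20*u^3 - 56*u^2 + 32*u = (u - 1)*(u^5 - 6*u^4 + 4*u^3 + 24*u^2 - 32*u) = (u - 1)*(u + 2)*(u^4 - 8*u^3 + 20*u^2 - 16*u) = u*(u - 1)*(u + 2)*(u^3 - 8*u^2 + 20*u - 16) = u*(u - 4)*(u - 1)*(u + 2)*(u^2 - 4*u + 4) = u*(u - 4)*(u - 2)*(u - 1)*(u + 2)*(u - 2)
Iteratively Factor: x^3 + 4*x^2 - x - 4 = (x + 4)*(x^2 - 1) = (x + 1)*(x + 4)*(x - 1)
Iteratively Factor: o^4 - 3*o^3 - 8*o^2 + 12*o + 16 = (o - 2)*(o^3 - o^2 - 10*o - 8) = (o - 4)*(o - 2)*(o^2 + 3*o + 2) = (o - 4)*(o - 2)*(o + 2)*(o + 1)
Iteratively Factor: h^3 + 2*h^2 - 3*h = (h)*(h^2 + 2*h - 3) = h*(h + 3)*(h - 1)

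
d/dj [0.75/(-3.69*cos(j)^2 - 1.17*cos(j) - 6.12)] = -(5.535*cos(j) + 0.8775)*sin(j)/(3.69*cos(j)^2 + 1.17*cos(j) + 6.12)^2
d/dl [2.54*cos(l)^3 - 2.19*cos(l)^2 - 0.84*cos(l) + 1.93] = (-7.62*cos(l)^2 + 4.38*cos(l) + 0.84)*sin(l)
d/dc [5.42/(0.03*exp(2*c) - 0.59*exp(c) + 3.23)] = (3.1978 - 0.3252*exp(c))*exp(c)/(0.03*exp(2*c) - 0.59*exp(c) + 3.23)^2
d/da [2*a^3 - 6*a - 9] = 6*a^2 - 6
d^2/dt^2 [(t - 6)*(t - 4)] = 2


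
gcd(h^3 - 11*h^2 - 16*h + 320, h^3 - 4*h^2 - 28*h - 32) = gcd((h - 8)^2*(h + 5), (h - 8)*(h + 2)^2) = h - 8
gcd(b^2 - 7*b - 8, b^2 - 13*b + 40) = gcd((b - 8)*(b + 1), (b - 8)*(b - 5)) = b - 8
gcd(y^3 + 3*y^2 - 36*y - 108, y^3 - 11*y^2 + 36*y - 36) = y - 6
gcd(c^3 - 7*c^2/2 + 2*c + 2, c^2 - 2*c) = c - 2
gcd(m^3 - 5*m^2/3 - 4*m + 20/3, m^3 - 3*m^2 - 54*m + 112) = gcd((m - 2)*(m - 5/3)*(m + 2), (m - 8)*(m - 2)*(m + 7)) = m - 2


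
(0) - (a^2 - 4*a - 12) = -a^2 + 4*a + 12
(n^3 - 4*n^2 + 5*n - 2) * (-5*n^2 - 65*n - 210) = -5*n^5 - 45*n^4 + 25*n^3 + 525*n^2 - 920*n + 420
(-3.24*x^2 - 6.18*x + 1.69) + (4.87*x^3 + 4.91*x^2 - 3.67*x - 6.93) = 4.87*x^3 + 1.67*x^2 - 9.85*x - 5.24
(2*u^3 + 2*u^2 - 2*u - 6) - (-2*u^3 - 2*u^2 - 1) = 4*u^3 + 4*u^2 - 2*u - 5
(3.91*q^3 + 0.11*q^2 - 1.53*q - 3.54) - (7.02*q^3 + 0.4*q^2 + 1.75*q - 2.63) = -3.11*q^3 - 0.29*q^2 - 3.28*q - 0.91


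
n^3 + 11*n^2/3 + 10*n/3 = n*(n + 5/3)*(n + 2)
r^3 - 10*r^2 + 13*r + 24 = (r - 8)*(r - 3)*(r + 1)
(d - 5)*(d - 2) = d^2 - 7*d + 10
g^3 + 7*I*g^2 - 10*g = g*(g + 2*I)*(g + 5*I)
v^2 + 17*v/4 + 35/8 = (v + 7/4)*(v + 5/2)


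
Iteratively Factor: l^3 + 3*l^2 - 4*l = (l - 1)*(l^2 + 4*l) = (l - 1)*(l + 4)*(l)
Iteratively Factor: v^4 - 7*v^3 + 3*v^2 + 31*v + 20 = (v - 4)*(v^3 - 3*v^2 - 9*v - 5) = (v - 4)*(v + 1)*(v^2 - 4*v - 5) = (v - 5)*(v - 4)*(v + 1)*(v + 1)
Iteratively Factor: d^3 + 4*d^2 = (d)*(d^2 + 4*d) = d*(d + 4)*(d)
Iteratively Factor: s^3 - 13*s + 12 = (s - 3)*(s^2 + 3*s - 4) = (s - 3)*(s - 1)*(s + 4)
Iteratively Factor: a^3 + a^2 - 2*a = (a + 2)*(a^2 - a) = a*(a + 2)*(a - 1)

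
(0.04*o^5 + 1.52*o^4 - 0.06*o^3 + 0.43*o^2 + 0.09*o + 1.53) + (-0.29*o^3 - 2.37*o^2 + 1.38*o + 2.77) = 0.04*o^5 + 1.52*o^4 - 0.35*o^3 - 1.94*o^2 + 1.47*o + 4.3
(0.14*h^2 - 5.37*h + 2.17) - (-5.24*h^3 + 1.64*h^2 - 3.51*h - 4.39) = 5.24*h^3 - 1.5*h^2 - 1.86*h + 6.56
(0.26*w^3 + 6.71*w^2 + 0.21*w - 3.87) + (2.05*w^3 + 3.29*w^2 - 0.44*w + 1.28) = 2.31*w^3 + 10.0*w^2 - 0.23*w - 2.59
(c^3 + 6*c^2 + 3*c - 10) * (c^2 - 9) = c^5 + 6*c^4 - 6*c^3 - 64*c^2 - 27*c + 90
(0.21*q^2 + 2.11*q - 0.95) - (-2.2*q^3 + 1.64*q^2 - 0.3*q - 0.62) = 2.2*q^3 - 1.43*q^2 + 2.41*q - 0.33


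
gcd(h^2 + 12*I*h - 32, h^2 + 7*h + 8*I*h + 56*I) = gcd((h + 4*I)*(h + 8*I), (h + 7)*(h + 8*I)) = h + 8*I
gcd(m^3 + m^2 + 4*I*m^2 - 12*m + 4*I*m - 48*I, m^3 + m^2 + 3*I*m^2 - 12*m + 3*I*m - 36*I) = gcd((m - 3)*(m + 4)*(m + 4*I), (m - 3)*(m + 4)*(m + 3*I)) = m^2 + m - 12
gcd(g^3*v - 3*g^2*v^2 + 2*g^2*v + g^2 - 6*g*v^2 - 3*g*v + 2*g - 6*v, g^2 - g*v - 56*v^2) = 1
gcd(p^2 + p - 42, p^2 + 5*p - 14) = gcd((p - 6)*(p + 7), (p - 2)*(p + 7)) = p + 7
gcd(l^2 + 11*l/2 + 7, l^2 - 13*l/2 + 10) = 1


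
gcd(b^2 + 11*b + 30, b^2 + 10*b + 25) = b + 5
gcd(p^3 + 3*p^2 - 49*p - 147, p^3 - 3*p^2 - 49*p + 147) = p^2 - 49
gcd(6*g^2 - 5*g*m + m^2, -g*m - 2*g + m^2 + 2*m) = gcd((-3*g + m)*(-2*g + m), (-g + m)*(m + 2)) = 1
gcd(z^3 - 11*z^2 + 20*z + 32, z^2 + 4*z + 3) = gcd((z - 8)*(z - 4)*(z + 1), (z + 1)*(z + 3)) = z + 1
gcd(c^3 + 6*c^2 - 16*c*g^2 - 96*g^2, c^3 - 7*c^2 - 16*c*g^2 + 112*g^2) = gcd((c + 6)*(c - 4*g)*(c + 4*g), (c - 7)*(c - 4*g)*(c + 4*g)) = c^2 - 16*g^2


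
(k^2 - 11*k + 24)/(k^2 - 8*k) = (k - 3)/k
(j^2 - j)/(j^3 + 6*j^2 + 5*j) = (j - 1)/(j^2 + 6*j + 5)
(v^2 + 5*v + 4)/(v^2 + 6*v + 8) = (v + 1)/(v + 2)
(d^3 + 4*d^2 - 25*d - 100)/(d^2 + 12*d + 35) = (d^2 - d - 20)/(d + 7)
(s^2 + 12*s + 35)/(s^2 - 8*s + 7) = (s^2 + 12*s + 35)/(s^2 - 8*s + 7)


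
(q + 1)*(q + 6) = q^2 + 7*q + 6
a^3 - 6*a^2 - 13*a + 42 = (a - 7)*(a - 2)*(a + 3)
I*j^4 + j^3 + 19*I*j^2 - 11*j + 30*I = (j - 5*I)*(j + 2*I)*(j + 3*I)*(I*j + 1)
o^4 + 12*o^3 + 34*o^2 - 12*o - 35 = (o - 1)*(o + 1)*(o + 5)*(o + 7)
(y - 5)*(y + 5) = y^2 - 25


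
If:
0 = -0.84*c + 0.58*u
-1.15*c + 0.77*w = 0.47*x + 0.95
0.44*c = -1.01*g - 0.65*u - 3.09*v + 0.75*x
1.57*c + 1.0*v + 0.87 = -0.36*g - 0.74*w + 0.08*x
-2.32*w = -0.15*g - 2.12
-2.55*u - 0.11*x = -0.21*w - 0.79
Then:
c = 0.29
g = -17.04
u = 0.43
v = 4.70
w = -0.19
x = -3.05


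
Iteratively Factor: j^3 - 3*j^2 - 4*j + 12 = (j - 2)*(j^2 - j - 6) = (j - 2)*(j + 2)*(j - 3)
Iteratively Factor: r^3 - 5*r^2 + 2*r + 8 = (r + 1)*(r^2 - 6*r + 8) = (r - 2)*(r + 1)*(r - 4)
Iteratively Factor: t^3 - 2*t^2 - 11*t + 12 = (t + 3)*(t^2 - 5*t + 4) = (t - 4)*(t + 3)*(t - 1)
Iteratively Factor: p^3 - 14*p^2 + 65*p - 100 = (p - 5)*(p^2 - 9*p + 20) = (p - 5)*(p - 4)*(p - 5)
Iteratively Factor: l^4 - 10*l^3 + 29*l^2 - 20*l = (l - 4)*(l^3 - 6*l^2 + 5*l) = (l - 4)*(l - 1)*(l^2 - 5*l) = l*(l - 4)*(l - 1)*(l - 5)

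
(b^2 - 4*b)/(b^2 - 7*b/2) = 2*(b - 4)/(2*b - 7)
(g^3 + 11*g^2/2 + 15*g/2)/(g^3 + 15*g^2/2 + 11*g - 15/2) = g*(2*g + 5)/(2*g^2 + 9*g - 5)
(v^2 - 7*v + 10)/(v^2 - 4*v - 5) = (v - 2)/(v + 1)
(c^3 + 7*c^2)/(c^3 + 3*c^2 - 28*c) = c/(c - 4)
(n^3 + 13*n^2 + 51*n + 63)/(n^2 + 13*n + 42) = (n^2 + 6*n + 9)/(n + 6)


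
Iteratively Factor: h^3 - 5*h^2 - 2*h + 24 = (h + 2)*(h^2 - 7*h + 12) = (h - 4)*(h + 2)*(h - 3)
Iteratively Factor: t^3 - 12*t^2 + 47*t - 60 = (t - 4)*(t^2 - 8*t + 15) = (t - 4)*(t - 3)*(t - 5)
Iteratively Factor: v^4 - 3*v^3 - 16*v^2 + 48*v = (v - 3)*(v^3 - 16*v) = (v - 4)*(v - 3)*(v^2 + 4*v) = (v - 4)*(v - 3)*(v + 4)*(v)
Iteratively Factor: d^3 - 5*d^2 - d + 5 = (d + 1)*(d^2 - 6*d + 5) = (d - 1)*(d + 1)*(d - 5)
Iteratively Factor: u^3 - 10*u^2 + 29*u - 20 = (u - 5)*(u^2 - 5*u + 4) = (u - 5)*(u - 4)*(u - 1)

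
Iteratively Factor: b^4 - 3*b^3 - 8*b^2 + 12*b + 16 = (b - 4)*(b^3 + b^2 - 4*b - 4) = (b - 4)*(b - 2)*(b^2 + 3*b + 2) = (b - 4)*(b - 2)*(b + 1)*(b + 2)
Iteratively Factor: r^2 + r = (r)*(r + 1)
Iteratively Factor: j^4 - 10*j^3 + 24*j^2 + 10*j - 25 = (j - 1)*(j^3 - 9*j^2 + 15*j + 25) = (j - 5)*(j - 1)*(j^2 - 4*j - 5) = (j - 5)^2*(j - 1)*(j + 1)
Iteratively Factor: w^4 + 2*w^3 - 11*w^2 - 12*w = (w)*(w^3 + 2*w^2 - 11*w - 12) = w*(w - 3)*(w^2 + 5*w + 4) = w*(w - 3)*(w + 4)*(w + 1)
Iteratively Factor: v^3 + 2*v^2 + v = (v + 1)*(v^2 + v) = (v + 1)^2*(v)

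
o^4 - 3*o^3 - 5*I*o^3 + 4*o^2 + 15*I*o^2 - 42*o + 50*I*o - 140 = (o - 5)*(o + 2)*(o - 7*I)*(o + 2*I)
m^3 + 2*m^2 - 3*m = m*(m - 1)*(m + 3)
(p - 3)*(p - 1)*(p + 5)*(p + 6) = p^4 + 7*p^3 - 11*p^2 - 87*p + 90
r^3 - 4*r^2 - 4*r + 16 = (r - 4)*(r - 2)*(r + 2)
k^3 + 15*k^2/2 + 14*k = k*(k + 7/2)*(k + 4)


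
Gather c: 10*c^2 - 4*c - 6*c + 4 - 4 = 10*c^2 - 10*c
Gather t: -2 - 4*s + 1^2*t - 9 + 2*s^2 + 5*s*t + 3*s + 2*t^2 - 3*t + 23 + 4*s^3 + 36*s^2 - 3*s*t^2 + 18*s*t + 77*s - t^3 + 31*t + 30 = 4*s^3 + 38*s^2 + 76*s - t^3 + t^2*(2 - 3*s) + t*(23*s + 29) + 42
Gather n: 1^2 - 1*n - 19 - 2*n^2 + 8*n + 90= -2*n^2 + 7*n + 72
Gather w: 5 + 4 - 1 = 8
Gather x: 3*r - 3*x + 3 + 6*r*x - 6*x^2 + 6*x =3*r - 6*x^2 + x*(6*r + 3) + 3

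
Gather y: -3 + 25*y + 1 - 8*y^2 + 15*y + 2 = -8*y^2 + 40*y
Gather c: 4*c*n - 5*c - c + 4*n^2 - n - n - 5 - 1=c*(4*n - 6) + 4*n^2 - 2*n - 6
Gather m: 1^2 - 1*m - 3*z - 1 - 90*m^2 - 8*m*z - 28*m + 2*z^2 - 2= -90*m^2 + m*(-8*z - 29) + 2*z^2 - 3*z - 2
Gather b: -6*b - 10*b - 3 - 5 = -16*b - 8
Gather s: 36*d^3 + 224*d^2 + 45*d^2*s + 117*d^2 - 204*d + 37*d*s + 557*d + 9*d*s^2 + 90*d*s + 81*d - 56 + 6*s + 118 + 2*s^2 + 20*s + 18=36*d^3 + 341*d^2 + 434*d + s^2*(9*d + 2) + s*(45*d^2 + 127*d + 26) + 80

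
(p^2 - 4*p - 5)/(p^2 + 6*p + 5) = (p - 5)/(p + 5)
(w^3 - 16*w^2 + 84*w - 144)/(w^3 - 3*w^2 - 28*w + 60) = (w^2 - 10*w + 24)/(w^2 + 3*w - 10)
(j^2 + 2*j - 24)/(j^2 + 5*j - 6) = (j - 4)/(j - 1)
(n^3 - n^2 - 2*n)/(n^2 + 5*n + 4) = n*(n - 2)/(n + 4)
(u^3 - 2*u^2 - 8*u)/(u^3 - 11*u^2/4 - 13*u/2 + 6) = 4*u/(4*u - 3)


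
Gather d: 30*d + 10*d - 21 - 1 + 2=40*d - 20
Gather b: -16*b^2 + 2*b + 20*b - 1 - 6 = -16*b^2 + 22*b - 7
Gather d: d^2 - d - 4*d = d^2 - 5*d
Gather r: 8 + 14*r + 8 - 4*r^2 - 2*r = -4*r^2 + 12*r + 16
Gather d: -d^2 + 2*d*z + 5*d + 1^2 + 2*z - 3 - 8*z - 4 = -d^2 + d*(2*z + 5) - 6*z - 6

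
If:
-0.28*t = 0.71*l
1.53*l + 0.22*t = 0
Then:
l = 0.00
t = 0.00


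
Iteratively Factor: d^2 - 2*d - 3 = (d + 1)*(d - 3)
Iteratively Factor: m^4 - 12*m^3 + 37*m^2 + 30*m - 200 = (m + 2)*(m^3 - 14*m^2 + 65*m - 100) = (m - 5)*(m + 2)*(m^2 - 9*m + 20) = (m - 5)*(m - 4)*(m + 2)*(m - 5)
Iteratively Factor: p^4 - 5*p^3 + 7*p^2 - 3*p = (p)*(p^3 - 5*p^2 + 7*p - 3) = p*(p - 1)*(p^2 - 4*p + 3) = p*(p - 3)*(p - 1)*(p - 1)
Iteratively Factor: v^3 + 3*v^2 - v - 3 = (v - 1)*(v^2 + 4*v + 3) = (v - 1)*(v + 3)*(v + 1)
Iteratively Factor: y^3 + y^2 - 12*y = (y + 4)*(y^2 - 3*y) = y*(y + 4)*(y - 3)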